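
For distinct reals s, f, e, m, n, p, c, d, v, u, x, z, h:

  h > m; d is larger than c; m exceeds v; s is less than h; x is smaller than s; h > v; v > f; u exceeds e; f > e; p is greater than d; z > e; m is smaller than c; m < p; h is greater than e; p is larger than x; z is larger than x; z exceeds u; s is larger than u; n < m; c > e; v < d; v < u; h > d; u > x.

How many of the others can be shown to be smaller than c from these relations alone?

From c the given relations immediately reach e, m.
From those, n, v — 4 in total.
From those, f — 5 in total.
No other element is forced below c by the given relations, so the count is 5.

5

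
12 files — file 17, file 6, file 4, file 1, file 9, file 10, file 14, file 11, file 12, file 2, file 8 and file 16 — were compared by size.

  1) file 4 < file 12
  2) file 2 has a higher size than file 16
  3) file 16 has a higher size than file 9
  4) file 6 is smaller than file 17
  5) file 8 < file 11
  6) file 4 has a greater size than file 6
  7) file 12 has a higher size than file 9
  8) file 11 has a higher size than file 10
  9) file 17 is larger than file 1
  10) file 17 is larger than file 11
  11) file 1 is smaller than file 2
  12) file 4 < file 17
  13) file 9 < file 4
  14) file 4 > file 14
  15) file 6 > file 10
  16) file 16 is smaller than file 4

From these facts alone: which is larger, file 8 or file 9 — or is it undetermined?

undetermined

Following every chain through file 8: above file 8 we get file 11, file 17.
file 9 is not reached, and no chain runs the other way from file 9 to file 8.
So the given relations leave the order of file 8 and file 9 undetermined.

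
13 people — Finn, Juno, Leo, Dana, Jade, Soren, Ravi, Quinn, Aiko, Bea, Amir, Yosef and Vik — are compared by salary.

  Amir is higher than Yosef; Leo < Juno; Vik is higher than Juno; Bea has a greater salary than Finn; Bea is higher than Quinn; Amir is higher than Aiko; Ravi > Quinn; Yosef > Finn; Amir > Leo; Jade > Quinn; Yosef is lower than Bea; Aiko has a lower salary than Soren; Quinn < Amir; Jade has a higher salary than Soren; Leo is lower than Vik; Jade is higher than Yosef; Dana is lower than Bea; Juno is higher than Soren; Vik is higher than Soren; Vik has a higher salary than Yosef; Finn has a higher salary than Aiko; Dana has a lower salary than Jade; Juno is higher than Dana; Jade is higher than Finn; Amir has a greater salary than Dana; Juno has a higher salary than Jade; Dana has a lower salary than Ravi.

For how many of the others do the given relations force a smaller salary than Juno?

Directly below Juno: Leo, Dana, Soren, Jade.
One step further: Aiko, Quinn, Finn, Yosef (8 so far).
Nothing else is reachable below Juno; 8 in all.

8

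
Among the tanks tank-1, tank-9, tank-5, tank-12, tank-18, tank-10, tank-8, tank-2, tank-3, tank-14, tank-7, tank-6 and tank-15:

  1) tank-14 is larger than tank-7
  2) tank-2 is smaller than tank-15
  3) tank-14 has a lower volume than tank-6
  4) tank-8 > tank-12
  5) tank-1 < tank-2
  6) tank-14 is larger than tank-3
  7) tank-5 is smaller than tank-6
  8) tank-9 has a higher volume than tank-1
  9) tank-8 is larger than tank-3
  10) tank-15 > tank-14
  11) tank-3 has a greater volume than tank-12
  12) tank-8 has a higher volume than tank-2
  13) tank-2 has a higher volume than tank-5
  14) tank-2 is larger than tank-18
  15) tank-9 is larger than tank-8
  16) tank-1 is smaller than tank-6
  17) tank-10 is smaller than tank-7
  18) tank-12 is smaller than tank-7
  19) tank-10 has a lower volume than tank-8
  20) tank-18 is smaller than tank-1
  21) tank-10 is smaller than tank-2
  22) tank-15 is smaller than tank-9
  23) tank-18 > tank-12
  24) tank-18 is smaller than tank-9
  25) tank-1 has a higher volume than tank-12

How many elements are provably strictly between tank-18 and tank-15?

Chaining upward from tank-18 reaches: tank-1, tank-6, tank-2, tank-8, tank-9.
Chaining downward from tank-15 reaches: tank-5, tank-12, tank-10, tank-7, tank-3, tank-1, tank-14, tank-2.
Strictly between tank-18 and tank-15 are those in both lists: tank-1, tank-2 — 2 elements.

2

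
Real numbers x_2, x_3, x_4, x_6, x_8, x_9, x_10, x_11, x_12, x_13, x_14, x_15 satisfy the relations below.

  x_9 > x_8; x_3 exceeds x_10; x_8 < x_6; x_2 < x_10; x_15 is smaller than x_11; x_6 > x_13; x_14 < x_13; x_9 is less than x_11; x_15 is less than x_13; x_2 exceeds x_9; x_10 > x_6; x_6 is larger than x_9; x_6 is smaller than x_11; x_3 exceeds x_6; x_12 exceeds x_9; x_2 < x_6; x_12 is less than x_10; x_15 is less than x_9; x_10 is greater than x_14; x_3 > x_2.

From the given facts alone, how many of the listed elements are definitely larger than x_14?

Directly above x_14: x_13, x_10.
One step further: x_6, x_3 (4 so far).
One step further: x_11 (5 so far).
Nothing else is reachable above x_14; 5 in all.

5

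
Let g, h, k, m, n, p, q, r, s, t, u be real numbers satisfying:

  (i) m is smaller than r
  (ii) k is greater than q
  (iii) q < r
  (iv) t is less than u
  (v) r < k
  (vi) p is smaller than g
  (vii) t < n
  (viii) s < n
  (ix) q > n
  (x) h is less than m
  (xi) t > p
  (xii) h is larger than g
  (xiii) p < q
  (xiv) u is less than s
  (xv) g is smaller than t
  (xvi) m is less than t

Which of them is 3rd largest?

Piecing the relations together gives one ordering: p < g < h < m < t < u < s < n < q < r < k.
The 3rd largest is q.

q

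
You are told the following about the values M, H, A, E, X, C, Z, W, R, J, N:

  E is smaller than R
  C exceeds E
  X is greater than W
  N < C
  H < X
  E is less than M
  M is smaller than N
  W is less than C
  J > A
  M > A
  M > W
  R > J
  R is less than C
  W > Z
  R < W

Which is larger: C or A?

C

A < J and J < R give A < R.
Then R < W extends the chain to W.
With W < M: A < J < R < W < M.
Then M < N extends the chain to N.
Then N < C extends the chain to C.
So A < C; C is the larger of the two.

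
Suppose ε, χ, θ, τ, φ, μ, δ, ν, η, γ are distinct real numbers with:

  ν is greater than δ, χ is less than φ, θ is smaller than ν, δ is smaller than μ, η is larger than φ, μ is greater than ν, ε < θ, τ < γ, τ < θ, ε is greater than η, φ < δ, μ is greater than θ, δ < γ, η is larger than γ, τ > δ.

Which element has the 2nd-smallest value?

φ

Chaining the given pairs: χ < φ < δ < τ < γ < η < ε < θ < ν < μ.
Counting 2 from the smallest end gives φ.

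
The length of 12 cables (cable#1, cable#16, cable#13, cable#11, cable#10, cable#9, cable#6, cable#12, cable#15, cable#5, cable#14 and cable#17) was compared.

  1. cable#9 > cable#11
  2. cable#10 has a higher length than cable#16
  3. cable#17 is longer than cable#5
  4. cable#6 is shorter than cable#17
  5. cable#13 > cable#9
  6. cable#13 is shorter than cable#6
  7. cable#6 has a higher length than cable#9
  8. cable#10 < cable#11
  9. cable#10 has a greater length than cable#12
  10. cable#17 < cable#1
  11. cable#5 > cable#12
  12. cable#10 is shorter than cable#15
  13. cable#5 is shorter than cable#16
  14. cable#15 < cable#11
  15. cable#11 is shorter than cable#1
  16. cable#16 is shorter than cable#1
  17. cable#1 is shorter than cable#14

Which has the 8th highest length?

cable#15

The consecutive relations fix a unique order: cable#12 < cable#5 < cable#16 < cable#10 < cable#15 < cable#11 < cable#9 < cable#13 < cable#6 < cable#17 < cable#1 < cable#14.
The 8th largest is cable#15.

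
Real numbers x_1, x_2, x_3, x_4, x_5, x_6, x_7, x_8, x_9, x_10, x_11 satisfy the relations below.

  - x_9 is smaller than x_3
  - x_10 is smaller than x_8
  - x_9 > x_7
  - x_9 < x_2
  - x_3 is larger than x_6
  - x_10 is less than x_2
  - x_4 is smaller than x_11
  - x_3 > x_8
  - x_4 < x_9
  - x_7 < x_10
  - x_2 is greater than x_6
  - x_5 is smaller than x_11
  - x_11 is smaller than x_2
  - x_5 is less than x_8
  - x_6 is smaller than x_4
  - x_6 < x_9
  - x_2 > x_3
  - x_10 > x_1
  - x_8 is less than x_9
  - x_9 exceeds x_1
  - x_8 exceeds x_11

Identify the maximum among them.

Chaining downward from x_2: directly below it, x_6, x_11, x_10, x_9, x_3; then x_1, x_7, x_5, x_4, x_8.
That covers every other element, and nothing is given above x_2, so x_2 is the maximum.

x_2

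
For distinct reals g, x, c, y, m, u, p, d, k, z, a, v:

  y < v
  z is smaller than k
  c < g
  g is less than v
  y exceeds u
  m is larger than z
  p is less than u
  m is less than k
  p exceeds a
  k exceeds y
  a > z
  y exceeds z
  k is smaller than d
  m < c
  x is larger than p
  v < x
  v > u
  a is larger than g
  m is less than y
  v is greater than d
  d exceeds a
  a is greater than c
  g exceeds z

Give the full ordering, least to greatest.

z < m < c < g < a < p < u < y < k < d < v < x

The consecutive links are each given: z < m; m < c; c < g; g < a; a < p; p < u; u < y; y < k; k < d; d < v; v < x.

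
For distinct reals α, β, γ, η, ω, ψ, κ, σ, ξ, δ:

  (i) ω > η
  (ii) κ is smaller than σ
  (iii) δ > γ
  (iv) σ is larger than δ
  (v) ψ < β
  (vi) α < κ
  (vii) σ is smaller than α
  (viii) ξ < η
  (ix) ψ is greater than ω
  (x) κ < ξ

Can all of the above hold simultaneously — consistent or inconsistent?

We have κ < σ stated directly, yet also σ < α < κ by chaining the others — so σ < κ. Contradiction.

inconsistent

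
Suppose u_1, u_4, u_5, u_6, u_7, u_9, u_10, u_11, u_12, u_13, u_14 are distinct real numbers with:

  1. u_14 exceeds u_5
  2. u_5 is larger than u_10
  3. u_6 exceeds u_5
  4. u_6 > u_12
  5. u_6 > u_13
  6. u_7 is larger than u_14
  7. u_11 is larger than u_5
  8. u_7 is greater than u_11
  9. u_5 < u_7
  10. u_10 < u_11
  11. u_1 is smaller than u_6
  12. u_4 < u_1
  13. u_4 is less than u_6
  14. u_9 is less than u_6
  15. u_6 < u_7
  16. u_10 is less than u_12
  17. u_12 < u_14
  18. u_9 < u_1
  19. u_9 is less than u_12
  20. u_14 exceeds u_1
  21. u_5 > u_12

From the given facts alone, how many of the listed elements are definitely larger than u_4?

From u_4 the given relations immediately reach u_1, u_6.
From those, u_14, u_7 — 4 in total.
Nothing else is reachable above u_4; 4 in all.

4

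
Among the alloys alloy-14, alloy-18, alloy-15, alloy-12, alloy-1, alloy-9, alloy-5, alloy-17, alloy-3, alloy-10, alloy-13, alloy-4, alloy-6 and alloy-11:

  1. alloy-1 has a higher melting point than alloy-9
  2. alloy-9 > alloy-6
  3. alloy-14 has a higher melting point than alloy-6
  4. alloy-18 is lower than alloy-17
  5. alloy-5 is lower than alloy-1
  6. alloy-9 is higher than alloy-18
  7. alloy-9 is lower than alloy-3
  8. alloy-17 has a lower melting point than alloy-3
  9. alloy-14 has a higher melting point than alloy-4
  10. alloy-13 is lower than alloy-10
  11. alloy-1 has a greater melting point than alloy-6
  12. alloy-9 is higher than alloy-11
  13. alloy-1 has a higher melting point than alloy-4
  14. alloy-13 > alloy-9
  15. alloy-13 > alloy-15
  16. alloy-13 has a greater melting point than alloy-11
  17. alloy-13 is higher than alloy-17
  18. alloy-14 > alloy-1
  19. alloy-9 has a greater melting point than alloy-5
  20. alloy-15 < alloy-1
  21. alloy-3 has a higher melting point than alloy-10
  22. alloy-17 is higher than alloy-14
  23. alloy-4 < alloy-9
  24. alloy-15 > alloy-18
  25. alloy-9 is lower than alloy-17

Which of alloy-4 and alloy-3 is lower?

alloy-4

The relevant relations are alloy-4 < alloy-9; alloy-9 < alloy-1; alloy-1 < alloy-14; alloy-14 < alloy-17; alloy-17 < alloy-13; alloy-13 < alloy-10; alloy-10 < alloy-3.
Chaining these gives alloy-4 < alloy-9 < alloy-1 < alloy-14 < alloy-17 < alloy-13 < alloy-10 < alloy-3.
So alloy-4 < alloy-3; alloy-4 is the lower of the two.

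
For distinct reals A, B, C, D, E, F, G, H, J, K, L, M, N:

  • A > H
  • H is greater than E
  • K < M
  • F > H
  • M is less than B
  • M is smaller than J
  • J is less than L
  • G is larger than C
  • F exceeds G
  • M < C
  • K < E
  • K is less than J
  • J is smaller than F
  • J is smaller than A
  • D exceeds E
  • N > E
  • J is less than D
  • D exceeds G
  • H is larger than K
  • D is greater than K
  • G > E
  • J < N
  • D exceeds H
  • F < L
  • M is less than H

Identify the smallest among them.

K

Chaining upward from K: directly above it, M, E, H, J, D; then C, G, N, F, B, A, L.
That covers every other element, and nothing is given below K, so K is the smallest.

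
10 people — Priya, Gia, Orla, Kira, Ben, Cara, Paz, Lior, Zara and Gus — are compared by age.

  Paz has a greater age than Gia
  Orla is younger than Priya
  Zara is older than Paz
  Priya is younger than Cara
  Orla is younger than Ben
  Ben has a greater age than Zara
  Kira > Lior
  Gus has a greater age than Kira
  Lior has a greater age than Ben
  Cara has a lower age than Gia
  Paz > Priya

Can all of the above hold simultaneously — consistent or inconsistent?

consistent

The single ordering Orla < Priya < Cara < Gia < Paz < Zara < Ben < Lior < Kira < Gus satisfies every listed relation, so no contradiction arises.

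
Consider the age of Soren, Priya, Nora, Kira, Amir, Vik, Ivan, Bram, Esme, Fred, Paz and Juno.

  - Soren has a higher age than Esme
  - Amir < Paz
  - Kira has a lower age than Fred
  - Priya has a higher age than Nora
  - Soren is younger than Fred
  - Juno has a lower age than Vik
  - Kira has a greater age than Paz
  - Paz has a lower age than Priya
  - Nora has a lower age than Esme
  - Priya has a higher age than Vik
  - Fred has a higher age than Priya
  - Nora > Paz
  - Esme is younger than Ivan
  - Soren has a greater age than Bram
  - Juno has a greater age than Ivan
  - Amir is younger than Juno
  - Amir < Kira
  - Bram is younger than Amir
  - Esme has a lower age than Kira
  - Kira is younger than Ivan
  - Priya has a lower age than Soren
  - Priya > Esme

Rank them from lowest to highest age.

Bram < Amir < Paz < Nora < Esme < Kira < Ivan < Juno < Vik < Priya < Soren < Fred

Each adjacent pair is fixed by a given relation: Bram < Amir; Amir < Paz; Paz < Nora; Nora < Esme; Esme < Kira; Kira < Ivan; Ivan < Juno; Juno < Vik; Vik < Priya; Priya < Soren; Soren < Fred. Chaining them end to end gives the full order.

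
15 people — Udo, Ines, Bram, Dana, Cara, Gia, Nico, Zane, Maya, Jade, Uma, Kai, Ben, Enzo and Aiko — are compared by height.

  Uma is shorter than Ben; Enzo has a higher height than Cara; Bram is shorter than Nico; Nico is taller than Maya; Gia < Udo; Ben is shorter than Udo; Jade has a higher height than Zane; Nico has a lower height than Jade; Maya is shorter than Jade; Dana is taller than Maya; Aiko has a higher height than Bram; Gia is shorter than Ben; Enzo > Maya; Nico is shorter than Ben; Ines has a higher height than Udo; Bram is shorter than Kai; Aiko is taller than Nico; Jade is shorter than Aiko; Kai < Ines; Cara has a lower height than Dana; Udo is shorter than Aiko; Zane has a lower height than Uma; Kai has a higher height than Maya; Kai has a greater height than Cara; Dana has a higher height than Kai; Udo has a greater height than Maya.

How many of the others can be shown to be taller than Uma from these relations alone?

4

The elements the relations force above Uma are Ben, Udo, Ines, Aiko — no chain reaches any other.
That is 4.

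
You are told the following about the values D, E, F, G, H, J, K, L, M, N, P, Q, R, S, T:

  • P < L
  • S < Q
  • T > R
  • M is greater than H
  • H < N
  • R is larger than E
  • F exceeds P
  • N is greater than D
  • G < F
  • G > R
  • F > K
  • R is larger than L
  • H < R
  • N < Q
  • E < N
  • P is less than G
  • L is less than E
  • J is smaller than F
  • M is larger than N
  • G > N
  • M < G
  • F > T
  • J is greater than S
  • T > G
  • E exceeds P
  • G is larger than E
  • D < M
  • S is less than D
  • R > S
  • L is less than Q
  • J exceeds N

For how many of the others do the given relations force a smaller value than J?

The elements the relations force below J are P, L, H, S, E, D, N — no chain reaches any other.
That is 7.

7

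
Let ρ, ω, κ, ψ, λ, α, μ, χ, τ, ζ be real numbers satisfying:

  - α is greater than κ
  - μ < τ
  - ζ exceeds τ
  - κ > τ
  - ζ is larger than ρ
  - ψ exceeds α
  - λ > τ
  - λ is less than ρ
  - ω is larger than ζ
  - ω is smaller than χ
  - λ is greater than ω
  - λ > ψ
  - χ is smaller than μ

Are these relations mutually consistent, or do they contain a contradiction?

We have ζ < ω stated directly, yet also ω < χ < μ < τ < κ < α < ψ < λ < ρ < ζ by chaining the others — so ω < ζ. Contradiction.

inconsistent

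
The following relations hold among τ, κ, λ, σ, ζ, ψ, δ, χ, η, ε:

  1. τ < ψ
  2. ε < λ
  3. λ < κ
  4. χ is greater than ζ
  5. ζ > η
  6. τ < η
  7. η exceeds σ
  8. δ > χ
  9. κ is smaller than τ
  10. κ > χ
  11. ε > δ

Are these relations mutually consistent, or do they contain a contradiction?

inconsistent

Chaining the given relations yields η < ζ < χ < δ < ε < λ < κ < τ, so η < τ. But one relation states τ < η. These cannot both hold.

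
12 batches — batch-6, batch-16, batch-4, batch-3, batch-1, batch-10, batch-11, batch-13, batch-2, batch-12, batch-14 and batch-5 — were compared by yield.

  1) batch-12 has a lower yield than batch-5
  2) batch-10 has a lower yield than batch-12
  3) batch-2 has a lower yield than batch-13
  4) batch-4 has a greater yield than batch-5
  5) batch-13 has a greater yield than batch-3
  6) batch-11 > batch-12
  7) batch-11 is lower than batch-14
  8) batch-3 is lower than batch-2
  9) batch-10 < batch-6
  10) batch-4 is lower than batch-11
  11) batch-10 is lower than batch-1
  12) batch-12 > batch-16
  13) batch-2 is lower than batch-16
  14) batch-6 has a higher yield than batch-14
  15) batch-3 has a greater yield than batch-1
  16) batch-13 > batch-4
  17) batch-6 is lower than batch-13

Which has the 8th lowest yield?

batch-4

Piecing the relations together gives one ordering: batch-10 < batch-1 < batch-3 < batch-2 < batch-16 < batch-12 < batch-5 < batch-4 < batch-11 < batch-14 < batch-6 < batch-13.
The 8th smallest is batch-4.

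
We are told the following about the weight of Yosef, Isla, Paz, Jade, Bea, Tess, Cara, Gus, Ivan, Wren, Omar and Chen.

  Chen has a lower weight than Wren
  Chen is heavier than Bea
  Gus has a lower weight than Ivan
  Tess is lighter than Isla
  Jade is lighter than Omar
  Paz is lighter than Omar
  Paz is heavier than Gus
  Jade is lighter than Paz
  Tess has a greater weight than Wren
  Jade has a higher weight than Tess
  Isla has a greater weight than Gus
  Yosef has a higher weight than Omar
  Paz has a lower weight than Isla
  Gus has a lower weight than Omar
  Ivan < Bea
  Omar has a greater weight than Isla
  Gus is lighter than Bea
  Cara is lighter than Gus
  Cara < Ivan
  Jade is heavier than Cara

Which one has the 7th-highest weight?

Wren

Chaining the given pairs: Cara < Gus < Ivan < Bea < Chen < Wren < Tess < Jade < Paz < Isla < Omar < Yosef.
Counting 7 from the largest end gives Wren.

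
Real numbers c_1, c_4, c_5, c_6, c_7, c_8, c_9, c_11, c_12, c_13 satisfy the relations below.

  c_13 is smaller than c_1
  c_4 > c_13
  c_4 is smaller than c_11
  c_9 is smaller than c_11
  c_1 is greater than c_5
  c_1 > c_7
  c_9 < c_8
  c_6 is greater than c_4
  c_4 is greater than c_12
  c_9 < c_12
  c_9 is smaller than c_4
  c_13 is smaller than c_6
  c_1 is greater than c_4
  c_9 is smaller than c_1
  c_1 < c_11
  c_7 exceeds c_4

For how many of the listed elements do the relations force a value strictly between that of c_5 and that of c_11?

Chaining upward from c_5 reaches: c_1.
Chaining downward from c_11 reaches: c_13, c_9, c_12, c_4, c_7, c_1.
Strictly between c_5 and c_11 are those in both lists: c_1 — 1 element.

1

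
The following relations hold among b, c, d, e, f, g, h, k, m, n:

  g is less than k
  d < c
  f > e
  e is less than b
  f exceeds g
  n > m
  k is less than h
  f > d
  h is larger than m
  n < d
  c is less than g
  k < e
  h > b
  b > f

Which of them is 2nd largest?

Chaining the given pairs: m < n < d < c < g < k < e < f < b < h.
Counting 2 from the largest end gives b.

b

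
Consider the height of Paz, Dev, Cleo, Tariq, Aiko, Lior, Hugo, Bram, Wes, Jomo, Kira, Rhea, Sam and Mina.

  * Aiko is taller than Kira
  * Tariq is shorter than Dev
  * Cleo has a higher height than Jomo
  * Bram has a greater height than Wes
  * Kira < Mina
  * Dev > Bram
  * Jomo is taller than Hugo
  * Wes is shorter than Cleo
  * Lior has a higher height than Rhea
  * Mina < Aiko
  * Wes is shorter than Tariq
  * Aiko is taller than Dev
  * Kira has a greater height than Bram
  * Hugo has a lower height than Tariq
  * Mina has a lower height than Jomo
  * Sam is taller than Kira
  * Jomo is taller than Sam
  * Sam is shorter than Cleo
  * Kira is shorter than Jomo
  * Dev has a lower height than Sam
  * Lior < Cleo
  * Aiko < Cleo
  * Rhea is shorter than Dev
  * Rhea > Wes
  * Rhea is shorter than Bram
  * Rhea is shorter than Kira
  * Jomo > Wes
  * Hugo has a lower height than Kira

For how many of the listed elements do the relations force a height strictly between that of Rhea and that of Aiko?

The relations place Rhea below Aiko. An element lies strictly between them when it is forced above Rhea and also forced below Aiko.
Above Rhea: {Bram, Lior, Kira, Dev, Mina, Sam, Jomo, Cleo}. Below Aiko: {Wes, Bram, Hugo, Kira, Tariq, Dev, Mina}.
Intersection: {Bram, Kira, Dev, Mina} — 4.

4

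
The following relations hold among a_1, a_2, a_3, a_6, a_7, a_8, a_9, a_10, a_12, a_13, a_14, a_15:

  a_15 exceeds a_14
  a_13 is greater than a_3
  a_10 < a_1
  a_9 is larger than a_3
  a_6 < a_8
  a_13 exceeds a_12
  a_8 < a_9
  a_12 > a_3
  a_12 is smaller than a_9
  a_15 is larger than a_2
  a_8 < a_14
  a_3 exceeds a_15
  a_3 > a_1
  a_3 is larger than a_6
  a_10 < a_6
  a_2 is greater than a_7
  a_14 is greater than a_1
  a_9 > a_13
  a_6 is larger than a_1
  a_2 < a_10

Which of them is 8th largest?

The consecutive relations fix a unique order: a_7 < a_2 < a_10 < a_1 < a_6 < a_8 < a_14 < a_15 < a_3 < a_12 < a_13 < a_9.
Counting 8 from the largest end gives a_6.

a_6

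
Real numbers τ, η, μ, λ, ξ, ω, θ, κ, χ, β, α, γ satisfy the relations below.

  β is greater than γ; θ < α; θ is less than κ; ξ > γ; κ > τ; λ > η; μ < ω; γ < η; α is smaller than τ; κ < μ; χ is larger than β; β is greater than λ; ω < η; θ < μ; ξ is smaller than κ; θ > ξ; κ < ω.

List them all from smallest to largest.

The consecutive links are each given: γ < ξ; ξ < θ; θ < α; α < τ; τ < κ; κ < μ; μ < ω; ω < η; η < λ; λ < β; β < χ.

γ < ξ < θ < α < τ < κ < μ < ω < η < λ < β < χ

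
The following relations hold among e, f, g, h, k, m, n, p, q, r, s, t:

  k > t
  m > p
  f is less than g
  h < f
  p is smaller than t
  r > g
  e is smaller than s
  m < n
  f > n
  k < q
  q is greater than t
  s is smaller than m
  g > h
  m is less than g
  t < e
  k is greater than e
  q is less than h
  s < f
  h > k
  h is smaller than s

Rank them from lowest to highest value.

The consecutive links are each given: p < t; t < e; e < k; k < q; q < h; h < s; s < m; m < n; n < f; f < g; g < r.

p < t < e < k < q < h < s < m < n < f < g < r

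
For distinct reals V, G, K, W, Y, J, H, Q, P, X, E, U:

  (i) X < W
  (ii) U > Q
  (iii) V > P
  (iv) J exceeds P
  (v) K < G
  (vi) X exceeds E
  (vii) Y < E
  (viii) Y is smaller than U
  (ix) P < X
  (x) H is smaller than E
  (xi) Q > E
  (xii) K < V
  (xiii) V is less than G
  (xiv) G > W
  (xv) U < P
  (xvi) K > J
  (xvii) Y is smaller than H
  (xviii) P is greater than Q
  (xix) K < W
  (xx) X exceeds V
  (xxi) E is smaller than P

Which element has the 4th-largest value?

Piecing the relations together gives one ordering: Y < H < E < Q < U < P < J < K < V < X < W < G.
The 4th largest is V.

V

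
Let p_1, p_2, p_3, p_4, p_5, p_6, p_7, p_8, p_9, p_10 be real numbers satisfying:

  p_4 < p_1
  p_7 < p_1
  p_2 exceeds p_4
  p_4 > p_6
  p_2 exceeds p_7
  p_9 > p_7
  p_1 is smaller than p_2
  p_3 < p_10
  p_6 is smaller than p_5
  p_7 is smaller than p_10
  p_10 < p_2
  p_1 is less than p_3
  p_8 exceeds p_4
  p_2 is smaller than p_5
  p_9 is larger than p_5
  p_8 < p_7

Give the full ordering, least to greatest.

p_6 < p_4 < p_8 < p_7 < p_1 < p_3 < p_10 < p_2 < p_5 < p_9

Nothing is placed below p_6, so it is least; from there p_6 < p_4; p_4 < p_8; p_8 < p_7; p_7 < p_1; p_1 < p_3; p_3 < p_10; p_10 < p_2; p_2 < p_5; p_5 < p_9, each given directly.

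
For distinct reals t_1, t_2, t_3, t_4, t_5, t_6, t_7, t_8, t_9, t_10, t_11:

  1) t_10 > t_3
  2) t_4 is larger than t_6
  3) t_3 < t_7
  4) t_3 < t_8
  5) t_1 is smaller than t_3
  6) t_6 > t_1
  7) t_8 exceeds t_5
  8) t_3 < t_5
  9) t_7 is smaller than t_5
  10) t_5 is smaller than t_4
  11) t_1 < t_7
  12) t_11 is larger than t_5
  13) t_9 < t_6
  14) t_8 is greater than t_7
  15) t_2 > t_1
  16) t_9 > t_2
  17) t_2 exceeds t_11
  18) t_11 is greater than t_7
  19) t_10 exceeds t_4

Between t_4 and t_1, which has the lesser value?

t_1 < t_3 and t_3 < t_7 give t_1 < t_7.
With t_7 < t_5: t_1 < t_3 < t_7 < t_5.
Then t_5 < t_11 extends the chain to t_11.
Then t_11 < t_2 extends the chain to t_2.
Then t_2 < t_9 extends the chain to t_9.
Then t_9 < t_6 extends the chain to t_6.
Then t_6 < t_4 extends the chain to t_4.
So t_1 < t_4; t_1 is the smaller of the two.

t_1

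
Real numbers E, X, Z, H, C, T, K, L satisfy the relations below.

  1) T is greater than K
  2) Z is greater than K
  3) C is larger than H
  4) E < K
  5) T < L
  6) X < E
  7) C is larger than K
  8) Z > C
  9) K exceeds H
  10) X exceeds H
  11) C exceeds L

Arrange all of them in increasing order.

Each adjacent pair is fixed by a given relation: H < X; X < E; E < K; K < T; T < L; L < C; C < Z. Chaining them end to end gives the full order.

H < X < E < K < T < L < C < Z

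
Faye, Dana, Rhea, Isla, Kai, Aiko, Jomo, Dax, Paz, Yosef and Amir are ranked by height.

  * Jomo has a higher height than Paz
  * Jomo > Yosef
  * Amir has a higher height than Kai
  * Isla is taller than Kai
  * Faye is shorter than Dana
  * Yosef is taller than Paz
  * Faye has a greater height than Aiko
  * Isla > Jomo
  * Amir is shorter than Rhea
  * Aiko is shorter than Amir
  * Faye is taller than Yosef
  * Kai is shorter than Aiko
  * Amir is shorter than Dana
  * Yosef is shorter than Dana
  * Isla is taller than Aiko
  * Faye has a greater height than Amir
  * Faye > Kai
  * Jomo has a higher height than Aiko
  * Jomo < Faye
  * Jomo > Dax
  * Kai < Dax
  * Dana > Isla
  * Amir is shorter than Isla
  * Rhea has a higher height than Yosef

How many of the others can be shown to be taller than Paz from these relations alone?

Directly above Paz: Yosef, Jomo.
One step further: Isla, Faye, Rhea, Dana (6 so far).
No other element is forced above Paz by the given relations, so the count is 6.

6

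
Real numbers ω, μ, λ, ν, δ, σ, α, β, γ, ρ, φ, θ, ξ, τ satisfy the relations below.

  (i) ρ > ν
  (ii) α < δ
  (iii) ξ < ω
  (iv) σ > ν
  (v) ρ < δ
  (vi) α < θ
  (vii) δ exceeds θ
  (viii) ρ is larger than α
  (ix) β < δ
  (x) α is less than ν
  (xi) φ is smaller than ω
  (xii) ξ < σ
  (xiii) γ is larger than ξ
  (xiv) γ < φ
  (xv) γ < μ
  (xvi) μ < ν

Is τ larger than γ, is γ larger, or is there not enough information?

Following every chain through γ: above γ we get μ, φ, ω, ν, ρ, σ, δ; below γ we get ξ.
τ is not reached, and no chain runs the other way from τ to γ.
So the given relations leave the order of γ and τ undetermined.

undetermined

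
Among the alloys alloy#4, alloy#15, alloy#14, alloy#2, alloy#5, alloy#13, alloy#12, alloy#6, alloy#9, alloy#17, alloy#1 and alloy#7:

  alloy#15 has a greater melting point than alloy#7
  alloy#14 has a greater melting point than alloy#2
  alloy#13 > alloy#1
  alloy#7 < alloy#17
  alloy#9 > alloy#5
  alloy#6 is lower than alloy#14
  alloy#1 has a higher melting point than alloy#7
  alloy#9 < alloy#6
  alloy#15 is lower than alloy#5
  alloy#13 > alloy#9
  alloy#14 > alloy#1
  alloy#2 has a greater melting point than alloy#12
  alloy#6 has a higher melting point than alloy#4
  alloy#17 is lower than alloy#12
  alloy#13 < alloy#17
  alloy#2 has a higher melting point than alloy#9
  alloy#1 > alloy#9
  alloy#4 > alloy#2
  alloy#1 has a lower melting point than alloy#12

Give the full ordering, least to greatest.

alloy#7 < alloy#15 < alloy#5 < alloy#9 < alloy#1 < alloy#13 < alloy#17 < alloy#12 < alloy#2 < alloy#4 < alloy#6 < alloy#14

Each adjacent pair is fixed by a given relation: alloy#7 < alloy#15; alloy#15 < alloy#5; alloy#5 < alloy#9; alloy#9 < alloy#1; alloy#1 < alloy#13; alloy#13 < alloy#17; alloy#17 < alloy#12; alloy#12 < alloy#2; alloy#2 < alloy#4; alloy#4 < alloy#6; alloy#6 < alloy#14. Chaining them end to end gives the full order.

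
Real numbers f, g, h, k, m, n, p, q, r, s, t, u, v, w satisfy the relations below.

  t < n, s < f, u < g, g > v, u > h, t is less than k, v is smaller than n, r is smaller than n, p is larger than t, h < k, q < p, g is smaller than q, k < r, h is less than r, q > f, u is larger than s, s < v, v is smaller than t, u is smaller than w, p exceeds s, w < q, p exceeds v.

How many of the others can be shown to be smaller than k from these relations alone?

4

The elements the relations force below k are h, s, v, t — no chain reaches any other.
That is 4.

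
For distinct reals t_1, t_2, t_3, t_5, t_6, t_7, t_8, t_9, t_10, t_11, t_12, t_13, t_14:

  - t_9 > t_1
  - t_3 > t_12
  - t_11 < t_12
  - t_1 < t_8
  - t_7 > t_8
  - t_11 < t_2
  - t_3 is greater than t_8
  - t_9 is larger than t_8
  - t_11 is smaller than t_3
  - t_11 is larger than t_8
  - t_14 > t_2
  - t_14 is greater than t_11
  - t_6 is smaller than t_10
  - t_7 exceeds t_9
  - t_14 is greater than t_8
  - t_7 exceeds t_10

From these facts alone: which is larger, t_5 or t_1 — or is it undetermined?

undetermined

Following every chain through t_1: above t_1 we get t_8, t_11, t_2, t_9, t_7, t_14, t_12, t_3.
t_5 is not reached, and no chain runs the other way from t_5 to t_1.
So the given relations leave the order of t_1 and t_5 undetermined.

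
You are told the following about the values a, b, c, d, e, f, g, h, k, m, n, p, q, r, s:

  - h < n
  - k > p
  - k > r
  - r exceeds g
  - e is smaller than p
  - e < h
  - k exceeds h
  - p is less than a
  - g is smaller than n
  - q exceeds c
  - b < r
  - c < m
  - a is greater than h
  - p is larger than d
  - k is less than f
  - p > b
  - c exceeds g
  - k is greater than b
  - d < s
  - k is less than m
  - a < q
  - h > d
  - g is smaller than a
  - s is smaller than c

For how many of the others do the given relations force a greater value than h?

Directly above h: k, n, a.
One step further: q, m, f (6 so far).
No other element is forced above h by the given relations, so the count is 6.

6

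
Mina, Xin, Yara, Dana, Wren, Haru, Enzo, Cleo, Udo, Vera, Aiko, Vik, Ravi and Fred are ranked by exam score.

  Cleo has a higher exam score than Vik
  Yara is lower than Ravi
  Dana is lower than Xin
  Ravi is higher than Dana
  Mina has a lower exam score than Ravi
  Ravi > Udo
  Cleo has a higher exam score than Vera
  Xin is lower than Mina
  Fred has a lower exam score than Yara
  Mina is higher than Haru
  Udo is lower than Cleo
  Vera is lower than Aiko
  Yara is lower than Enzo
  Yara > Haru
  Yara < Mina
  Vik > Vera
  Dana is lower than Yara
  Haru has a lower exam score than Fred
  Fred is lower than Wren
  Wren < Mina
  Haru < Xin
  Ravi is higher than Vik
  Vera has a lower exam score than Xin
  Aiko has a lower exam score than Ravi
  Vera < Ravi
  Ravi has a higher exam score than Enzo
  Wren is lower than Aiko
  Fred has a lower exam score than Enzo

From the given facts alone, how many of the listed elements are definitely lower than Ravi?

The elements the relations force below Ravi are Vera, Udo, Haru, Dana, Fred, Yara, Wren, Xin, Mina, Aiko, Vik, Enzo — no chain reaches any other.
That is 12.

12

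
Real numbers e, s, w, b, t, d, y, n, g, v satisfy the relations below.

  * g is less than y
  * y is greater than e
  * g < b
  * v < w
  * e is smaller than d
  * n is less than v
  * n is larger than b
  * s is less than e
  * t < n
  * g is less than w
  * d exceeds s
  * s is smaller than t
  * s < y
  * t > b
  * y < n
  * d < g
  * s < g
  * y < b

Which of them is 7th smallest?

The consecutive relations fix a unique order: s < e < d < g < y < b < t < n < v < w.
Counting 7 from the smallest end gives t.

t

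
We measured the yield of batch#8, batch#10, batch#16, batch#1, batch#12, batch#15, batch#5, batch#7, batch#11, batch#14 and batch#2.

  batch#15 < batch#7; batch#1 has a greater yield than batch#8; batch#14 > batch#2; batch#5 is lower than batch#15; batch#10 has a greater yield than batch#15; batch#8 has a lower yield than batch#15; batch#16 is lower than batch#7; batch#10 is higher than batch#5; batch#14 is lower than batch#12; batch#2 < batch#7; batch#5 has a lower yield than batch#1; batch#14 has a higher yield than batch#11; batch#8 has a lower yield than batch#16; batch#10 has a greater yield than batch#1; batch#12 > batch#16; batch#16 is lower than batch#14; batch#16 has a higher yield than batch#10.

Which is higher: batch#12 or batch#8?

batch#12

batch#8 < batch#1 and batch#1 < batch#10 give batch#8 < batch#10.
With batch#10 < batch#16: batch#8 < batch#1 < batch#10 < batch#16.
With batch#16 < batch#14: batch#8 < batch#1 < batch#10 < batch#16 < batch#14.
Then batch#14 < batch#12 extends the chain to batch#12.
So batch#8 < batch#12; batch#12 is the higher of the two.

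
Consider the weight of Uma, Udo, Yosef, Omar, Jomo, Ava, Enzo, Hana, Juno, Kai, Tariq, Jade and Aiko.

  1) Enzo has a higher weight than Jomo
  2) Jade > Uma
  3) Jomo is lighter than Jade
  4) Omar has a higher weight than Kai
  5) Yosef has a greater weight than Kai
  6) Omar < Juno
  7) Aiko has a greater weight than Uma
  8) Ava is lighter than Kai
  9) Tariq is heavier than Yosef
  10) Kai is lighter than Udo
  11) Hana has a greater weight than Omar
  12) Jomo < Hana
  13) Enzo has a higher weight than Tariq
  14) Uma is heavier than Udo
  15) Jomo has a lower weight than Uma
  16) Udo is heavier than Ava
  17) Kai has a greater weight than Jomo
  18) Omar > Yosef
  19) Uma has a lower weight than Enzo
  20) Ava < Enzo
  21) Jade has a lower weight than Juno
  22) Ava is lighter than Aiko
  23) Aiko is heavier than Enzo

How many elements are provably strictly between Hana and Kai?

The relations place Kai below Hana. An element lies strictly between them when it is forced above Kai and also forced below Hana.
Above Kai: {Udo, Uma, Jade, Yosef, Omar, Tariq, Juno, Enzo, Aiko}. Below Hana: {Jomo, Ava, Yosef, Omar}.
Intersection: {Yosef, Omar} — 2.

2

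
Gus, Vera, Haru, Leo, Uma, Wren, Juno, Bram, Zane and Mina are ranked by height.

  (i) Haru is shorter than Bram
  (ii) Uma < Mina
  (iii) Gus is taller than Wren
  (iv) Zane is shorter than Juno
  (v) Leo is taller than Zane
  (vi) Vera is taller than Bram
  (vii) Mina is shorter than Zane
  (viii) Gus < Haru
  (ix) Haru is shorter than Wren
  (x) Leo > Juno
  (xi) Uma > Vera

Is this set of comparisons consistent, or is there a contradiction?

Chaining the given relations yields Wren < Gus < Haru, so Wren < Haru. But one relation states Haru < Wren. These cannot both hold.

inconsistent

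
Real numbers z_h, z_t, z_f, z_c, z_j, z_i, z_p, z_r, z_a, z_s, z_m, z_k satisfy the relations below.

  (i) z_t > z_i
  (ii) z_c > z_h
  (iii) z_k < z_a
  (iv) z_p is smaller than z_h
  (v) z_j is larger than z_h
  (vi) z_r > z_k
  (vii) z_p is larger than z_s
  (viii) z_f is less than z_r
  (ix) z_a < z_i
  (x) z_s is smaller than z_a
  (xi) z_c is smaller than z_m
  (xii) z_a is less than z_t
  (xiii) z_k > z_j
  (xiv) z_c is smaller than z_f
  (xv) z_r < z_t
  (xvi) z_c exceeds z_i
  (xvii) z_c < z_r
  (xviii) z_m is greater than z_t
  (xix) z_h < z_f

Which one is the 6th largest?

Piecing the relations together gives one ordering: z_s < z_p < z_h < z_j < z_k < z_a < z_i < z_c < z_f < z_r < z_t < z_m.
The 6th largest is z_i.

z_i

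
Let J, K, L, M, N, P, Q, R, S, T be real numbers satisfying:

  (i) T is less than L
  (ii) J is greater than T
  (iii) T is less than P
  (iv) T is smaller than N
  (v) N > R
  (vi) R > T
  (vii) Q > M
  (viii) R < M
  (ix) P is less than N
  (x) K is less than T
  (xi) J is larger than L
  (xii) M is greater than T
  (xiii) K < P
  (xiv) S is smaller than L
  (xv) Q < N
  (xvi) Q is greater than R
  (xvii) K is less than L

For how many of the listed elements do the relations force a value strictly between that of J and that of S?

The relations place S below J. An element lies strictly between them when it is forced above S and also forced below J.
Above S: {L}. Below J: {K, T, L}.
Intersection: {L} — 1.

1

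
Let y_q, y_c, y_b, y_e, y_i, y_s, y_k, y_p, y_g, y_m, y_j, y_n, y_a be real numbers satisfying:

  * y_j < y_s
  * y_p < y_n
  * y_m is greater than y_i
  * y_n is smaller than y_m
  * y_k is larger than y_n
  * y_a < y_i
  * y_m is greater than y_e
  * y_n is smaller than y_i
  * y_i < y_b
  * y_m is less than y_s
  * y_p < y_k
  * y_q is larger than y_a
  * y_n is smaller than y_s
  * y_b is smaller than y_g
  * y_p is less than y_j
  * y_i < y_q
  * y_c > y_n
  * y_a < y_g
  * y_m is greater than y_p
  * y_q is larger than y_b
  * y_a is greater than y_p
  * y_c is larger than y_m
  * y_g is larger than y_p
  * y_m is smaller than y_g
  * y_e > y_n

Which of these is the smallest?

Chaining upward from y_p: directly above it, y_a, y_n, y_j, y_k, y_m, y_g; then y_e, y_i, y_s, y_c, y_q; then y_b.
That covers every other element, and nothing is given below y_p, so y_p is the smallest.

y_p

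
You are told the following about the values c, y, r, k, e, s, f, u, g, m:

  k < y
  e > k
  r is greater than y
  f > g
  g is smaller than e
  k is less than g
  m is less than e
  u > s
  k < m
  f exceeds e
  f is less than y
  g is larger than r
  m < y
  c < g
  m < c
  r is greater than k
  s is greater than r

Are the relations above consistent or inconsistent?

inconsistent

We have r < g stated directly, yet also g < e < f < y < r by chaining the others — so g < r. Contradiction.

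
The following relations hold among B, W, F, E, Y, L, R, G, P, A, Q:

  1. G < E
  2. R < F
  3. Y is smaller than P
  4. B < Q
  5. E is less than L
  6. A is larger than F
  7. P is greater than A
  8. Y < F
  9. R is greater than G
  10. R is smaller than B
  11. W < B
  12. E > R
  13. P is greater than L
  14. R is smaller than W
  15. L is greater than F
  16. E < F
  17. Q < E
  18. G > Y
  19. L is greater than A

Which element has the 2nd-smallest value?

G

Chaining the given pairs: Y < G < R < W < B < Q < E < F < A < L < P.
The 2nd smallest is G.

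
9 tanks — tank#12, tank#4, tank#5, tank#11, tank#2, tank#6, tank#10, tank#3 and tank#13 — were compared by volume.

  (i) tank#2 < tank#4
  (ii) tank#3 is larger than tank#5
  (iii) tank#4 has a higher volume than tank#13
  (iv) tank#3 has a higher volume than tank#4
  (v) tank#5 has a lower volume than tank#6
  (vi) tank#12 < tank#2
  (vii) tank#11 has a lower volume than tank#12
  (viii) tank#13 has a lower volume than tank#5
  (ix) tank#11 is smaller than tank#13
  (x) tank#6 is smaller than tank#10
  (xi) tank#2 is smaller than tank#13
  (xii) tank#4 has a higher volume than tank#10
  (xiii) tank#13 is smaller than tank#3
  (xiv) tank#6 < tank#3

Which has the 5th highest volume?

tank#5

Chaining the given pairs: tank#11 < tank#12 < tank#2 < tank#13 < tank#5 < tank#6 < tank#10 < tank#4 < tank#3.
The 5th largest is tank#5.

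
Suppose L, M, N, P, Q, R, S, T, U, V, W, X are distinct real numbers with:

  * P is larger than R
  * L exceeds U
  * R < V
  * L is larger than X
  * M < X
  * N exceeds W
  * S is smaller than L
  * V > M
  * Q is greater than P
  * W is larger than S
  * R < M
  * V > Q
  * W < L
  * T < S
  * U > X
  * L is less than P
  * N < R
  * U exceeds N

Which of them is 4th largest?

L

Piecing the relations together gives one ordering: T < S < W < N < R < M < X < U < L < P < Q < V.
The 4th largest is L.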